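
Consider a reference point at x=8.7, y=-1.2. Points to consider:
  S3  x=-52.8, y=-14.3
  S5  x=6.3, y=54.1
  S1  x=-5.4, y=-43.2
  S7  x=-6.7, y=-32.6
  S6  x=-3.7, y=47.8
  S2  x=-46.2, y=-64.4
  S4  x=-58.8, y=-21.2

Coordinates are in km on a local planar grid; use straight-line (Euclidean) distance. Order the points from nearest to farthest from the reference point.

S7, S1, S6, S5, S3, S4, S2

Computing each straight-line distance from x=8.7, y=-1.2:
S7 x=-6.7, y=-32.6: 35.0 km
S1 x=-5.4, y=-43.2: 44.3 km
S6 x=-3.7, y=47.8: 50.5 km
S5 x=6.3, y=54.1: 55.4 km
S3 x=-52.8, y=-14.3: 62.9 km
S4 x=-58.8, y=-21.2: 70.4 km
S2 x=-46.2, y=-64.4: 83.7 km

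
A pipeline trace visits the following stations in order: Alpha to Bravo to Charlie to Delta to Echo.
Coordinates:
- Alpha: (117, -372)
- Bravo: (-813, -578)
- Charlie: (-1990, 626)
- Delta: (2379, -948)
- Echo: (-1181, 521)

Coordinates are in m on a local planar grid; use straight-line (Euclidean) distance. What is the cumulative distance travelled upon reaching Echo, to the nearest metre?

Leg distances:
Alpha→Bravo: 952.5 m  (cumulative 952.5 m)
Bravo→Charlie: 1683.7 m  (cumulative 2636.3 m)
Charlie→Delta: 4643.9 m  (cumulative 7280.2 m)
Delta→Echo: 3851.2 m  (cumulative 11131.3 m)
Cumulative distance at Echo ≈ 11131 m.

11131 m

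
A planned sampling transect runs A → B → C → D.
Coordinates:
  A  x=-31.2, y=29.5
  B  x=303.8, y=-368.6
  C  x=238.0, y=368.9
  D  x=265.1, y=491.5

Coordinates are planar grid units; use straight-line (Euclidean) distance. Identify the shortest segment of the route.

C–D

Leg distances:
A→B: 520.3
B→C: 740.4
C→D: 125.6
The shortest leg is C–D at 125.6.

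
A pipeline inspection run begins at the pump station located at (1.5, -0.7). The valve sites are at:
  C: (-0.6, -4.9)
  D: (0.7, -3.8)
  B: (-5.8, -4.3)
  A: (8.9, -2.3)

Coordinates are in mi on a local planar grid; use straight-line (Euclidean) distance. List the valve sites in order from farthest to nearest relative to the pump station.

Computing each straight-line distance from (1.5, -0.7):
B (-5.8, -4.3): 8.1 mi
A (8.9, -2.3): 7.6 mi
C (-0.6, -4.9): 4.7 mi
D (0.7, -3.8): 3.2 mi

B, A, C, D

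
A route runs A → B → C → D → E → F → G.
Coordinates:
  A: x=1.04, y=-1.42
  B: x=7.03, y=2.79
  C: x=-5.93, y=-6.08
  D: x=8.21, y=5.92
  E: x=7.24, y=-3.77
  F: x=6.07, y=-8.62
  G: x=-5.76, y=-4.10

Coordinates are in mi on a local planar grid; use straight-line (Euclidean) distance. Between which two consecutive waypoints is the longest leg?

C–D

Leg distances:
A→B: 7.3 mi
B→C: 15.7 mi
C→D: 18.5 mi
D→E: 9.7 mi
E→F: 5.0 mi
F→G: 12.7 mi
The longest leg is C–D at 18.5 mi.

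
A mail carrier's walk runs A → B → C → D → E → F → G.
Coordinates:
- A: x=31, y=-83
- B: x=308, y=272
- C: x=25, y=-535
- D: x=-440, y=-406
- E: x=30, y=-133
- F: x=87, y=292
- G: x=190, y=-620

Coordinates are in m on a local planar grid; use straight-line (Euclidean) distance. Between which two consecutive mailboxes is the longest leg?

Leg distances:
A→B: 450.3 m
B→C: 855.2 m
C→D: 482.6 m
D→E: 543.5 m
E→F: 428.8 m
F→G: 917.8 m
The longest leg is F–G at 917.8 m.

F–G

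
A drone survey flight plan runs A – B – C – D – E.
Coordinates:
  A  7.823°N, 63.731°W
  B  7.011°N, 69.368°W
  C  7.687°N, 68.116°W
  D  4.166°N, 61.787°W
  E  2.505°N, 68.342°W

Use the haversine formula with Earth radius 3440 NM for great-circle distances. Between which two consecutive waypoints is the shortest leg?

Leg distances:
A→B: 339.1 NM
B→C: 84.9 NM
C→D: 433.0 NM
D→E: 405.3 NM
The shortest leg is B–C at 84.9 NM.

B–C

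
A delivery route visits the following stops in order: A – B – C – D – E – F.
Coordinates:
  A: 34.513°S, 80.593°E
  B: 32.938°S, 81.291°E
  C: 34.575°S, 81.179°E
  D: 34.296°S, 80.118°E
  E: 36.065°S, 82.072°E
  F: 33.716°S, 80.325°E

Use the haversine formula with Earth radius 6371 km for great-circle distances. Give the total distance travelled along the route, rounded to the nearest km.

1042 km

Leg distances:
A→B: 186.6 km  (cumulative 186.6 km)
B→C: 182.3 km  (cumulative 369.0 km)
C→D: 102.1 km  (cumulative 471.1 km)
D→E: 265.0 km  (cumulative 736.1 km)
E→F: 305.9 km  (cumulative 1042.0 km)
Total route length ≈ 1042 km.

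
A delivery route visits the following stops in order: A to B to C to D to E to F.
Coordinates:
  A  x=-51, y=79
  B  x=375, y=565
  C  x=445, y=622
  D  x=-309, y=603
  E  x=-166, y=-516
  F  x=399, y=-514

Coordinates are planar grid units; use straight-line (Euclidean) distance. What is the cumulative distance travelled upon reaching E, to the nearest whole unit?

2619

Leg distances:
A→B: 646.3  (cumulative 646.3)
B→C: 90.3  (cumulative 736.5)
C→D: 754.2  (cumulative 1490.8)
D→E: 1128.1  (cumulative 2618.9)
Cumulative distance at E ≈ 2619.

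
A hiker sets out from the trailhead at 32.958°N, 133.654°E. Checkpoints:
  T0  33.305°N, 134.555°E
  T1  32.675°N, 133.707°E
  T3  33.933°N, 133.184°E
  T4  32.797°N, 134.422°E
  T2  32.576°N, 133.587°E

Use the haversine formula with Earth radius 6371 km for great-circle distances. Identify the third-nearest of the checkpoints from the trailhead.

Distances from the trailhead (32.958°N, 133.654°E):
T1: 31.9 km
T2: 42.9 km
T4: 73.9 km
T0: 92.3 km
T3: 116.9 km
The third-nearest is T4 at 73.9 km.

T4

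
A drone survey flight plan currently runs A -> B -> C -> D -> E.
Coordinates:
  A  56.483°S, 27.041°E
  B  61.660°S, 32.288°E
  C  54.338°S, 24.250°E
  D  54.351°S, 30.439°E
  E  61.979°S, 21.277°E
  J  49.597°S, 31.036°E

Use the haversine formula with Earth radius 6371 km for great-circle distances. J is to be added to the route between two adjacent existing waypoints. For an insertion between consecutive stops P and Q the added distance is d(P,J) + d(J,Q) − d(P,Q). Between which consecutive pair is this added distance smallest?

Added distance for inserting J between each consecutive pair:
A–B: 1505.6 km
B–C: 1105.5 km
C–D: 831.4 km
D–E: 1030.3 km
Smallest added distance is 831.4 km, inserting between C and D.

between C and D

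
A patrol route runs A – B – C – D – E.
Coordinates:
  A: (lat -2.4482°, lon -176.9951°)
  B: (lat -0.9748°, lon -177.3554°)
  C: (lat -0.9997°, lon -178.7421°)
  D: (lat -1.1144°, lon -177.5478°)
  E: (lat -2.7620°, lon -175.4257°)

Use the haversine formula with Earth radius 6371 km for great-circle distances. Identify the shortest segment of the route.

C–D

Leg distances:
A→B: 168.7 km
B→C: 154.2 km
C→D: 133.4 km
D→E: 298.6 km
The shortest leg is C–D at 133.4 km.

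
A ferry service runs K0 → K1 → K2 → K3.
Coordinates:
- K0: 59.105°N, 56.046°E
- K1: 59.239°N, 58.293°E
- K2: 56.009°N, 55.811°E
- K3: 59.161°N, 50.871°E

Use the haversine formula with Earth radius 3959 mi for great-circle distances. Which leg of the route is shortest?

Leg distances:
K0→K1: 80.1 mi
K1→K2: 241.3 mi
K2→K3: 284.3 mi
The shortest leg is K0–K1 at 80.1 mi.

K0–K1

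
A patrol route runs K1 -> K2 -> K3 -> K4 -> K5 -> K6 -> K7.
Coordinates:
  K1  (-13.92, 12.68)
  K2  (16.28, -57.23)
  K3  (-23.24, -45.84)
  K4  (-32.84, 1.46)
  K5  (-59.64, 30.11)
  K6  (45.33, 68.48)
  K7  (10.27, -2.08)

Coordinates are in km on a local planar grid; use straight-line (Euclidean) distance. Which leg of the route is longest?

Leg distances:
K1→K2: 76.2 km
K2→K3: 41.1 km
K3→K4: 48.3 km
K4→K5: 39.2 km
K5→K6: 111.8 km
K6→K7: 78.8 km
The longest leg is K5–K6 at 111.8 km.

K5–K6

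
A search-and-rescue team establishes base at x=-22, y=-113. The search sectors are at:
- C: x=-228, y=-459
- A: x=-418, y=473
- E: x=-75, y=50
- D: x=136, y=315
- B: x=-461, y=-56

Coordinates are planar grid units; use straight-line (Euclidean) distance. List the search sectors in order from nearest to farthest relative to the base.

E, C, B, D, A

Distance from the base at x=-22, y=-113 to each:
E x=-75, y=50: 171.4
C x=-228, y=-459: 402.7
B x=-461, y=-56: 442.7
D x=136, y=315: 456.2
A x=-418, y=473: 707.3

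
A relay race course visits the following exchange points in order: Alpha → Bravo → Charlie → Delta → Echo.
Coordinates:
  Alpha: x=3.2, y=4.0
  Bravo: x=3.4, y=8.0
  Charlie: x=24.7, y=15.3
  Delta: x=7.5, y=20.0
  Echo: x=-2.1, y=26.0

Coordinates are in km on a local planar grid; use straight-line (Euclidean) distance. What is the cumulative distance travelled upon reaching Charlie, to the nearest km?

27 km

Leg distances:
Alpha→Bravo: 4.0 km  (cumulative 4.0 km)
Bravo→Charlie: 22.5 km  (cumulative 26.5 km)
Cumulative distance at Charlie ≈ 27 km.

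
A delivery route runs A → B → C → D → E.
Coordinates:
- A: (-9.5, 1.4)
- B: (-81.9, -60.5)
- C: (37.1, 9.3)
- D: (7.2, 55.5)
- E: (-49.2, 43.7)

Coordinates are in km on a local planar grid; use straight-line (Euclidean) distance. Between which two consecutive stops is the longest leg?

Leg distances:
A→B: 95.3 km
B→C: 138.0 km
C→D: 55.0 km
D→E: 57.6 km
The longest leg is B–C at 138.0 km.

B–C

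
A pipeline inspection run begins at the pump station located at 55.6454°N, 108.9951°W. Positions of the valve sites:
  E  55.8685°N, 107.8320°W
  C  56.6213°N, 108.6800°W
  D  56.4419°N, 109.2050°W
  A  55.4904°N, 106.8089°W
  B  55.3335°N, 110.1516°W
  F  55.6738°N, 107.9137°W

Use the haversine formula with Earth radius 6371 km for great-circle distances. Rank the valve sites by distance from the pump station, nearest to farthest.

Computing each great-circle distance from 55.6454°N, 108.9951°W:
F 55.6738°N, 107.9137°W: 67.9 km
E 55.8685°N, 107.8320°W: 76.9 km
B 55.3335°N, 110.1516°W: 80.7 km
D 56.4419°N, 109.2050°W: 89.5 km
C 56.6213°N, 108.6800°W: 110.3 km
A 55.4904°N, 106.8089°W: 138.5 km

F, E, B, D, C, A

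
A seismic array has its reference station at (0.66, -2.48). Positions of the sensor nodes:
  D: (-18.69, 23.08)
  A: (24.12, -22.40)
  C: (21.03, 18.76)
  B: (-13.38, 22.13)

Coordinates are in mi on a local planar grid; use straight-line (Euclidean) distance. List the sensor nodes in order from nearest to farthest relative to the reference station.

Computing each straight-line distance from (0.66, -2.48):
B (-13.38, 22.13): 28.3 mi
C (21.03, 18.76): 29.4 mi
A (24.12, -22.40): 30.8 mi
D (-18.69, 23.08): 32.1 mi

B, C, A, D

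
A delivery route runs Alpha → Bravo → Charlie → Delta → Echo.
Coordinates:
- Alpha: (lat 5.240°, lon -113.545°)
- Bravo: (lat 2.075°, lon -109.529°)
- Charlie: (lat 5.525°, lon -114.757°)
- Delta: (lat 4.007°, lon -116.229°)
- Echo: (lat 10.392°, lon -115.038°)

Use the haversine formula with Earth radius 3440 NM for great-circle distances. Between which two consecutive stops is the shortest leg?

Leg distances:
Alpha→Bravo: 306.6 NM
Bravo→Charlie: 375.5 NM
Charlie→Delta: 126.7 NM
Delta→Echo: 389.9 NM
The shortest leg is Charlie–Delta at 126.7 NM.

Charlie–Delta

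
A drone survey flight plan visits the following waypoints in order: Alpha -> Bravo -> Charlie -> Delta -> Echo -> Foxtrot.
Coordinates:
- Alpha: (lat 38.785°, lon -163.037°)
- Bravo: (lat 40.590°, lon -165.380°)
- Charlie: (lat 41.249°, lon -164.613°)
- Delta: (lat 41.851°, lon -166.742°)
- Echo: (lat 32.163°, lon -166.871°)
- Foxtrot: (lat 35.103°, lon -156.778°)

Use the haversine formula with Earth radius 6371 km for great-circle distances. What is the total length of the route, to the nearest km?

Leg distances:
Alpha→Bravo: 283.7 km  (cumulative 283.7 km)
Bravo→Charlie: 97.6 km  (cumulative 381.2 km)
Charlie→Delta: 189.4 km  (cumulative 570.6 km)
Delta→Echo: 1077.3 km  (cumulative 1647.9 km)
Echo→Foxtrot: 989.4 km  (cumulative 2637.3 km)
Total route length ≈ 2637 km.

2637 km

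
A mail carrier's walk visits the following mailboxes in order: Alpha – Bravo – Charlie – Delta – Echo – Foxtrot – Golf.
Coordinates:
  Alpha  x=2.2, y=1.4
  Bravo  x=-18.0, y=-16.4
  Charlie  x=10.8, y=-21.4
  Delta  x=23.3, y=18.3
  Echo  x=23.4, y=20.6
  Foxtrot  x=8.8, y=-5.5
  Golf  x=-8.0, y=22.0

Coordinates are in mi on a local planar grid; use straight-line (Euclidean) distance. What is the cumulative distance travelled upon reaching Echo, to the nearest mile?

100 mi

Leg distances:
Alpha→Bravo: 26.9 mi  (cumulative 26.9 mi)
Bravo→Charlie: 29.2 mi  (cumulative 56.2 mi)
Charlie→Delta: 41.6 mi  (cumulative 97.8 mi)
Delta→Echo: 2.3 mi  (cumulative 100.1 mi)
Cumulative distance at Echo ≈ 100 mi.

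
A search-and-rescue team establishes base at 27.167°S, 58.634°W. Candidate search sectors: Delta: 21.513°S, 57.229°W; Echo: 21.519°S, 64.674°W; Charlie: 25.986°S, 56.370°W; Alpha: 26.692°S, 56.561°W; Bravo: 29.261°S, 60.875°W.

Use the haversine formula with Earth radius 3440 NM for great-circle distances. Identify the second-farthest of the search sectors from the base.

Distance to each, sorted:
Echo: 473.3 NM
Delta: 348.0 NM
Bravo: 172.8 NM
Charlie: 140.7 NM
Alpha: 114.6 NM
The second-farthest is Delta at 348.0 NM.

Delta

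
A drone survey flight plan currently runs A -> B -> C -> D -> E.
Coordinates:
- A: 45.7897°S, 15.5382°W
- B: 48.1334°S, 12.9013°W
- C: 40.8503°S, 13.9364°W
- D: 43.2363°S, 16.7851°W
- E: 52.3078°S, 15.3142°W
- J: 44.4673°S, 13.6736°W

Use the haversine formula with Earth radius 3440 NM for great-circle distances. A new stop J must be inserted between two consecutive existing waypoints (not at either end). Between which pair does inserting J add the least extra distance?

between B and C

Added distance for inserting J between each consecutive pair:
A–B: 157.0 NM
B–C: 0.4 NM
C–D: 179.7 NM
D–E: 81.0 NM
Smallest added distance is 0.4 NM, inserting between B and C.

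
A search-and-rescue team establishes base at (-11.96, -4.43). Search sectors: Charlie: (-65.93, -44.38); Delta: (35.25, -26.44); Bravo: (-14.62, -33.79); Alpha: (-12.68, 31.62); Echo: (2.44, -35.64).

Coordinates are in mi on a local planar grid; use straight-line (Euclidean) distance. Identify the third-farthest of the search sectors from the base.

Alpha

Distances from the base ((-11.96, -4.43)):
Charlie: 67.1 mi
Delta: 52.1 mi
Alpha: 36.1 mi
Echo: 34.4 mi
Bravo: 29.5 mi
The third-farthest is Alpha at 36.1 mi.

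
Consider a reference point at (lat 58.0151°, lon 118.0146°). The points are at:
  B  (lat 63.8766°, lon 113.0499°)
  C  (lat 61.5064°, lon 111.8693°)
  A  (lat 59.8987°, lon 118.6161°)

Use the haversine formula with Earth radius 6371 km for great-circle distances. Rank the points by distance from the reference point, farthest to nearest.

Distances from the reference point:
B (lat 63.8766°, lon 113.0499°): 704.3 km
C (lat 61.5064°, lon 111.8693°): 518.4 km
A (lat 59.8987°, lon 118.6161°): 212.3 km

B, C, A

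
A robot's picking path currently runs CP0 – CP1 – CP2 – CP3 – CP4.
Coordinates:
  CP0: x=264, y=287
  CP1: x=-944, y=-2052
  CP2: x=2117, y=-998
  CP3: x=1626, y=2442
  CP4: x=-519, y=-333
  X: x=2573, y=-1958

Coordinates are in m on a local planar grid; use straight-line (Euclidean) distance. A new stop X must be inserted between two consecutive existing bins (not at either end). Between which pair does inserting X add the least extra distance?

Added distance for inserting X between each consecutive pair:
CP0–CP1: 4106.2 m
CP1–CP2: 1343.7 m
CP2–CP3: 2088.7 m
CP3–CP4: 4486.4 m
Smallest added distance is 1343.7 m, inserting between CP1 and CP2.

between CP1 and CP2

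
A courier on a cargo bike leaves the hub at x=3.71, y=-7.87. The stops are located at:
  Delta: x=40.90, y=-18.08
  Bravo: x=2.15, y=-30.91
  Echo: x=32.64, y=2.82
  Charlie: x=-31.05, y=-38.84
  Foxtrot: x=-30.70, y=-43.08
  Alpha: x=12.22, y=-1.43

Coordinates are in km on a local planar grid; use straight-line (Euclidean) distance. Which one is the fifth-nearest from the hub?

Distances from the hub (x=3.71, y=-7.87):
Alpha: 10.7 km
Bravo: 23.1 km
Echo: 30.8 km
Delta: 38.6 km
Charlie: 46.6 km
Foxtrot: 49.2 km
The fifth-nearest is Charlie at 46.6 km.

Charlie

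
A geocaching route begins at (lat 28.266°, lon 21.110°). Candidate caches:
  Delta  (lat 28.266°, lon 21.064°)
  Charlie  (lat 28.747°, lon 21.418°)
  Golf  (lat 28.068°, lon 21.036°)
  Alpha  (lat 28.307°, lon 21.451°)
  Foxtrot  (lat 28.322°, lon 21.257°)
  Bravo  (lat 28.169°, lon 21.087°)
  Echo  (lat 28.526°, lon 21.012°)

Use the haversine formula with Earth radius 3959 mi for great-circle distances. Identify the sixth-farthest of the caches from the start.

Bravo

Distance to each, sorted:
Charlie: 38.1 mi
Alpha: 20.9 mi
Echo: 18.9 mi
Golf: 14.4 mi
Foxtrot: 9.7 mi
Bravo: 6.8 mi
Delta: 2.8 mi
The sixth-farthest is Bravo at 6.8 mi.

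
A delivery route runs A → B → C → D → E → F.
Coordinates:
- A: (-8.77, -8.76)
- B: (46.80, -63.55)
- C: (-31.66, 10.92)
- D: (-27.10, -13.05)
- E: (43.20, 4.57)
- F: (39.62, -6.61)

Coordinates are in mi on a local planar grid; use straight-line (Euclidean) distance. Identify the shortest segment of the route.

E–F

Leg distances:
A→B: 78.0 mi
B→C: 108.2 mi
C→D: 24.4 mi
D→E: 72.5 mi
E→F: 11.7 mi
The shortest leg is E–F at 11.7 mi.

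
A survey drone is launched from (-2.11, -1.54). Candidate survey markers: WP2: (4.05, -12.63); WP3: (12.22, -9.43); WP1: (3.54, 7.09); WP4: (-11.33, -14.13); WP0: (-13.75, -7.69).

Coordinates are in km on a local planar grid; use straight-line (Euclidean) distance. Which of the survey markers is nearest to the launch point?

WP1

Distance to each, sorted:
WP1: 10.3 km
WP2: 12.7 km
WP0: 13.2 km
WP4: 15.6 km
WP3: 16.4 km
The nearest is WP1 at 10.3 km.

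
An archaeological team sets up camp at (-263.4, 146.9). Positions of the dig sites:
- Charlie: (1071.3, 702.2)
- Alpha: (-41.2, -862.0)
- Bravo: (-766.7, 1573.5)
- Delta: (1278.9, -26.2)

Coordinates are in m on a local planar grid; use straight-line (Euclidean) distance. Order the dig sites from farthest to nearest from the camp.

Delta, Bravo, Charlie, Alpha

Distances from the camp:
Delta (1278.9, -26.2): 1552.0 m
Bravo (-766.7, 1573.5): 1512.8 m
Charlie (1071.3, 702.2): 1445.6 m
Alpha (-41.2, -862.0): 1033.1 m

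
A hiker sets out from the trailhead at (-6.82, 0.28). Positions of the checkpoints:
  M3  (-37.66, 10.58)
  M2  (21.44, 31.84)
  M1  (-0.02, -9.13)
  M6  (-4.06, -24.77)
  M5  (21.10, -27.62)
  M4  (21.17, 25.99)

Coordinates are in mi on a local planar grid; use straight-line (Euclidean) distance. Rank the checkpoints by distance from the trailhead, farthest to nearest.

M2, M5, M4, M3, M6, M1

Distance from the trailhead at (-6.82, 0.28) to each:
M2 (21.44, 31.84): 42.4 mi
M5 (21.10, -27.62): 39.5 mi
M4 (21.17, 25.99): 38.0 mi
M3 (-37.66, 10.58): 32.5 mi
M6 (-4.06, -24.77): 25.2 mi
M1 (-0.02, -9.13): 11.6 mi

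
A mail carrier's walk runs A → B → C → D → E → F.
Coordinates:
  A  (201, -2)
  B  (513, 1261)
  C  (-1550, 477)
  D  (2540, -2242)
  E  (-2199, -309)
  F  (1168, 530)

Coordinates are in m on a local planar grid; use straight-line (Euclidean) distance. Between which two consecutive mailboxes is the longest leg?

D–E

Leg distances:
A→B: 1301.0 m
B→C: 2206.9 m
C→D: 4911.3 m
D→E: 5118.1 m
E→F: 3470.0 m
The longest leg is D–E at 5118.1 m.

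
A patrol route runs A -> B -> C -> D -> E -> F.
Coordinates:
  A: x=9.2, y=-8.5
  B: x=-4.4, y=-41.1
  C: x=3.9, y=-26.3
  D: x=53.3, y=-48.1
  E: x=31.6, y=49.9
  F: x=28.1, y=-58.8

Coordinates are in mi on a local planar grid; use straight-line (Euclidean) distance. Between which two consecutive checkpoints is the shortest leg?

B–C

Leg distances:
A→B: 35.3 mi
B→C: 17.0 mi
C→D: 54.0 mi
D→E: 100.4 mi
E→F: 108.8 mi
The shortest leg is B–C at 17.0 mi.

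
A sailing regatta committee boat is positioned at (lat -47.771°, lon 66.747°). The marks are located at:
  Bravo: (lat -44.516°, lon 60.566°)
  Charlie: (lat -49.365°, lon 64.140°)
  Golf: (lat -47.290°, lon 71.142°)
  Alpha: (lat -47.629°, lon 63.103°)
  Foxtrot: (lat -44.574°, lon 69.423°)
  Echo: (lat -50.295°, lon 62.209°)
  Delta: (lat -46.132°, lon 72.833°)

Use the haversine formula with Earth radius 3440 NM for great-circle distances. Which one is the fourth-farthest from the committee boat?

Foxtrot

Distance to each, sorted:
Bravo: 322.8 NM
Delta: 268.0 NM
Echo: 234.2 NM
Foxtrot: 221.8 NM
Golf: 180.5 NM
Alpha: 147.5 NM
Charlie: 141.0 NM
The fourth-farthest is Foxtrot at 221.8 NM.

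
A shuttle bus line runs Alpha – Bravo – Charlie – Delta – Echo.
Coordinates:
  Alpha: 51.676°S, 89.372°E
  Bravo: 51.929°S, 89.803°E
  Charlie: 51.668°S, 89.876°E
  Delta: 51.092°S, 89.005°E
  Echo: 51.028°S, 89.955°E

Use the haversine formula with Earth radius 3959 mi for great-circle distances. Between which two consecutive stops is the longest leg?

Leg distances:
Alpha→Bravo: 25.4 mi
Bravo→Charlie: 18.3 mi
Charlie→Delta: 54.7 mi
Delta→Echo: 41.5 mi
The longest leg is Charlie–Delta at 54.7 mi.

Charlie–Delta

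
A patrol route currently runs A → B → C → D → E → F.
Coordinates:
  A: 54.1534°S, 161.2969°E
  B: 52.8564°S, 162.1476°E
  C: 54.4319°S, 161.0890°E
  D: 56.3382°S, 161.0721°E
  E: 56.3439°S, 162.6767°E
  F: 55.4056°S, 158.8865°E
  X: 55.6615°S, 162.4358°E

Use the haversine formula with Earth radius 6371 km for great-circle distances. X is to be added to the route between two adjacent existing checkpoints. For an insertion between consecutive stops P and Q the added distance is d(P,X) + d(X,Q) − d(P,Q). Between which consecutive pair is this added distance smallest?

between E and F

Added distance for inserting X between each consecutive pair:
A–B: 340.5 km
B–C: 285.3 km
C–D: 62.8 km
D–E: 91.8 km
E–F: 44.1 km
Smallest added distance is 44.1 km, inserting between E and F.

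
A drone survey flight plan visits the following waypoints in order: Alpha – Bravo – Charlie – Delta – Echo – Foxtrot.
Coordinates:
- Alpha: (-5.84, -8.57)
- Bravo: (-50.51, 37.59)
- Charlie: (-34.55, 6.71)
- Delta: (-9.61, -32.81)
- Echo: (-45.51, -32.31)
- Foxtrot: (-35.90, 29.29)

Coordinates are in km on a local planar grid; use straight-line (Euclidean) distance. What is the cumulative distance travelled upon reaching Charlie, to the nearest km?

99 km

Leg distances:
Alpha→Bravo: 64.2 km  (cumulative 64.2 km)
Bravo→Charlie: 34.8 km  (cumulative 99.0 km)
Cumulative distance at Charlie ≈ 99 km.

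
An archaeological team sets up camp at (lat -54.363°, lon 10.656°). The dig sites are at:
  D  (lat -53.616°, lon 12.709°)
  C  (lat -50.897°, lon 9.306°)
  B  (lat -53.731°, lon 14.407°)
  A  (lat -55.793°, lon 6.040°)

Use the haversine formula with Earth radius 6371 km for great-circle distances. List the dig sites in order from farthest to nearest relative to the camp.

Distance from the camp at (lat -54.363°, lon 10.656°) to each:
C (lat -50.897°, lon 9.306°): 396.0 km
A (lat -55.793°, lon 6.040°): 334.0 km
B (lat -53.731°, lon 14.407°): 254.7 km
D (lat -53.616°, lon 12.709°): 157.8 km

C, A, B, D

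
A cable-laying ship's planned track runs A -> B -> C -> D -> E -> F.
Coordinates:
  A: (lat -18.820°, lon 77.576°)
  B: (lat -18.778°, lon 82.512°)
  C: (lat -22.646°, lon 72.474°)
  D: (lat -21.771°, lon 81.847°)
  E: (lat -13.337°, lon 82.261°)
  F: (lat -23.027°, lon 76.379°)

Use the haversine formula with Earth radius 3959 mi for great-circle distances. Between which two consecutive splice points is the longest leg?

E–F

Leg distances:
A→B: 322.9 mi
B→C: 701.4 mi
C→D: 602.5 mi
D→E: 583.4 mi
E→F: 772.6 mi
The longest leg is E–F at 772.6 mi.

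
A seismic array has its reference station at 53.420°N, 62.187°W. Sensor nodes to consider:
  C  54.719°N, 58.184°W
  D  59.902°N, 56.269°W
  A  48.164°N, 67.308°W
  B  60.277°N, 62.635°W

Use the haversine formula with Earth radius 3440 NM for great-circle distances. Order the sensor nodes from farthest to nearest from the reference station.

D, B, A, C

Distance from the reference station at 53.420°N, 62.187°W to each:
D 59.902°N, 56.269°W: 435.0 NM
B 60.277°N, 62.635°W: 411.9 NM
A 48.164°N, 67.308°W: 370.4 NM
C 54.719°N, 58.184°W: 161.1 NM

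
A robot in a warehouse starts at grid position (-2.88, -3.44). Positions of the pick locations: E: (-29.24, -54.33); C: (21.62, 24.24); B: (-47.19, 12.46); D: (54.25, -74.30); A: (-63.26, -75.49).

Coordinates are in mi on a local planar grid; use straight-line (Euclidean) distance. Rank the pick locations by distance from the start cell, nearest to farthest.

Distances from the start cell:
C (21.62, 24.24): 37.0 mi
B (-47.19, 12.46): 47.1 mi
E (-29.24, -54.33): 57.3 mi
D (54.25, -74.30): 91.0 mi
A (-63.26, -75.49): 94.0 mi

C, B, E, D, A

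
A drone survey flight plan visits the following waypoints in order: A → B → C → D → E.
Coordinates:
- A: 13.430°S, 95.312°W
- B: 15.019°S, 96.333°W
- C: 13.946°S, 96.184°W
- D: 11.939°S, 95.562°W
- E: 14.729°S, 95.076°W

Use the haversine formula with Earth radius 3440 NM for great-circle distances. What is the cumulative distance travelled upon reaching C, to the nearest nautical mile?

177 NM

Leg distances:
A→B: 112.4 NM  (cumulative 112.4 NM)
B→C: 65.0 NM  (cumulative 177.4 NM)
Cumulative distance at C ≈ 177 NM.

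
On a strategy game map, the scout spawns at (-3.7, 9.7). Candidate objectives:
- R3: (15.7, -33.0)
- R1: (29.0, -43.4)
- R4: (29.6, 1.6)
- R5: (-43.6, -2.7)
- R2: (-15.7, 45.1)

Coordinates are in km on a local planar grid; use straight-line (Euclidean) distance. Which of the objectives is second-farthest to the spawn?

R3

Distances from the spawn ((-3.7, 9.7)):
R1: 62.4 km
R3: 46.9 km
R5: 41.8 km
R2: 37.4 km
R4: 34.3 km
The second-farthest is R3 at 46.9 km.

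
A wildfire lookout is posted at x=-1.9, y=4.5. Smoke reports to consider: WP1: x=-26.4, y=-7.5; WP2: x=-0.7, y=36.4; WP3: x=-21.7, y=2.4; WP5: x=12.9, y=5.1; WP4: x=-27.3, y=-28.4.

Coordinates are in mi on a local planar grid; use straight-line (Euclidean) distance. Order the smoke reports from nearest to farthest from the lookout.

WP5, WP3, WP1, WP2, WP4

Distance from the lookout at x=-1.9, y=4.5 to each:
WP5 x=12.9, y=5.1: 14.8 mi
WP3 x=-21.7, y=2.4: 19.9 mi
WP1 x=-26.4, y=-7.5: 27.3 mi
WP2 x=-0.7, y=36.4: 31.9 mi
WP4 x=-27.3, y=-28.4: 41.6 mi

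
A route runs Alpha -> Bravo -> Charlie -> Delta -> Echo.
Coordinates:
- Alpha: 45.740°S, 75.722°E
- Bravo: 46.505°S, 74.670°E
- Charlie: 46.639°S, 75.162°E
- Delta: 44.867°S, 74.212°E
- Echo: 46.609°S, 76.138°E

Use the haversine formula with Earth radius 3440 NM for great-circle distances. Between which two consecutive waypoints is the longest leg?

Leg distances:
Alpha→Bravo: 63.5 NM
Bravo→Charlie: 21.8 NM
Charlie→Delta: 113.6 NM
Delta→Echo: 132.1 NM
The longest leg is Delta–Echo at 132.1 NM.

Delta–Echo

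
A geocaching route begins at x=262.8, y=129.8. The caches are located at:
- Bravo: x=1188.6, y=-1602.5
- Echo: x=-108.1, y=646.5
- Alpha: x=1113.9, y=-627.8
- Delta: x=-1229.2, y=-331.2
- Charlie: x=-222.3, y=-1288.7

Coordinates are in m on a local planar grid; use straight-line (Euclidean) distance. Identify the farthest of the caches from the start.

Distances from the start (x=262.8, y=129.8):
Bravo: 1964.2 m
Delta: 1561.6 m
Charlie: 1499.2 m
Alpha: 1139.4 m
Echo: 636.0 m
The farthest is Bravo at 1964.2 m.

Bravo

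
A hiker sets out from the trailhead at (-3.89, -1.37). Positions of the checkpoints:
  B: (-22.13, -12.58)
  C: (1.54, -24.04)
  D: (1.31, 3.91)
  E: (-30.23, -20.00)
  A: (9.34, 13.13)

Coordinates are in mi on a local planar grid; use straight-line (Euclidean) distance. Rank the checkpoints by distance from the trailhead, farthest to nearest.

E, C, B, A, D

Computing each straight-line distance from (-3.89, -1.37):
E (-30.23, -20.00): 32.3 mi
C (1.54, -24.04): 23.3 mi
B (-22.13, -12.58): 21.4 mi
A (9.34, 13.13): 19.6 mi
D (1.31, 3.91): 7.4 mi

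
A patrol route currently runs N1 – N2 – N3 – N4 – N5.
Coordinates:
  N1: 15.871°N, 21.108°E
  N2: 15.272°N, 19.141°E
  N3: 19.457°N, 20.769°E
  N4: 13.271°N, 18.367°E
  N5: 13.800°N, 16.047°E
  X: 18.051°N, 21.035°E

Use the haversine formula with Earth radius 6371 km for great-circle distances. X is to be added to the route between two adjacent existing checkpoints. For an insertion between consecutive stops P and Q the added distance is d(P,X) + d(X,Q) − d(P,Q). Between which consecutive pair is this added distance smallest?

between N3 and N4

Added distance for inserting X between each consecutive pair:
N1–N2: 390.6 km
N2–N3: 31.5 km
N3–N4: 28.2 km
N4–N5: 1058.3 km
Smallest added distance is 28.2 km, inserting between N3 and N4.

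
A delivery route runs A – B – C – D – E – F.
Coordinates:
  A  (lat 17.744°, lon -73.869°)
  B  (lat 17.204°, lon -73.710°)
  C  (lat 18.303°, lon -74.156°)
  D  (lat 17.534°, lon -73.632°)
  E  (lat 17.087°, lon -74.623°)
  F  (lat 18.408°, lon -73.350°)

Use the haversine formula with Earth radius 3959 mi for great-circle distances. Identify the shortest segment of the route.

Leg distances:
A→B: 38.8 mi
B→C: 81.4 mi
C→D: 63.3 mi
D→E: 72.3 mi
E→F: 123.9 mi
The shortest leg is A–B at 38.8 mi.

A–B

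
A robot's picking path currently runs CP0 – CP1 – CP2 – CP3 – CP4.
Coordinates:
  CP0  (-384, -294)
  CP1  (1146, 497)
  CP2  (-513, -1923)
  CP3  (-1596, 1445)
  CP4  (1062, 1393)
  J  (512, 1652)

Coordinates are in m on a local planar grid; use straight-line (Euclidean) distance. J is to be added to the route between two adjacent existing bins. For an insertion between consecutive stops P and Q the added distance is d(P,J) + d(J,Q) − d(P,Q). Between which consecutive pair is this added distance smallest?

between CP3 and CP4

Added distance for inserting J between each consecutive pair:
CP0–CP1: 1737.6 m
CP1–CP2: 2102.5 m
CP2–CP3: 2299.3 m
CP3–CP4: 67.6 m
Smallest added distance is 67.6 m, inserting between CP3 and CP4.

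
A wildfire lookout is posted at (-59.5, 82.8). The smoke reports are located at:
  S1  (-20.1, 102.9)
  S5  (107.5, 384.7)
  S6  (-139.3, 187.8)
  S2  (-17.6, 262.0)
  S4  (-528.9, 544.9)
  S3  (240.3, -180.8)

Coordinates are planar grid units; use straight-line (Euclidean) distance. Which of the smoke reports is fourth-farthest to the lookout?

S2

Distance to each, sorted:
S4: 658.7
S3: 399.2
S5: 345.0
S2: 184.0
S6: 131.9
S1: 44.2
The fourth-farthest is S2 at 184.0.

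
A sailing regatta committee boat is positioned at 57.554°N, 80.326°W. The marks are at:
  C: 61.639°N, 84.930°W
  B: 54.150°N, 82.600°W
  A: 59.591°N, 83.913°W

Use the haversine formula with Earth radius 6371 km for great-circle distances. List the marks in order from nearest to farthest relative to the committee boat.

A, B, C

Distances from the committee boat:
A 59.591°N, 83.913°W: 307.4 km
B 54.150°N, 82.600°W: 404.2 km
C 61.639°N, 84.930°W: 522.6 km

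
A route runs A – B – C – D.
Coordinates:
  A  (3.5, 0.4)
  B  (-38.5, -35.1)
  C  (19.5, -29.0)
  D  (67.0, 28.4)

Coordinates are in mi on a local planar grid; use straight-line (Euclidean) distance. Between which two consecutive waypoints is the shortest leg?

Leg distances:
A→B: 55.0 mi
B→C: 58.3 mi
C→D: 74.5 mi
The shortest leg is A–B at 55.0 mi.

A–B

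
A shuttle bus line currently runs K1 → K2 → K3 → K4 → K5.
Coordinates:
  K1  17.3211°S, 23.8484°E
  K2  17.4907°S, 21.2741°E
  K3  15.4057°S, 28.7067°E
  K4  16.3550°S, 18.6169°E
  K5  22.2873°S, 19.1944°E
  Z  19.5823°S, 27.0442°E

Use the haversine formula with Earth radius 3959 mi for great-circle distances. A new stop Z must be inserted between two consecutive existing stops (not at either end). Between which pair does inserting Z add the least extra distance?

Added distance for inserting Z between each consecutive pair:
K1–K2: 495.8 mi
K2–K3: 200.2 mi
K3–K4: 232.0 mi
K4–K5: 725.2 mi
Smallest added distance is 200.2 mi, inserting between K2 and K3.

between K2 and K3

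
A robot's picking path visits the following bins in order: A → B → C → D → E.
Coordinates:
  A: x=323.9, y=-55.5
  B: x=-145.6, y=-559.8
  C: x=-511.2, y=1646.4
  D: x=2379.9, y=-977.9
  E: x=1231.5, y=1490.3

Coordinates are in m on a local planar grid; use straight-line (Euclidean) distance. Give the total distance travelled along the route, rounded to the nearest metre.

Leg distances:
A→B: 689.0 m  (cumulative 689.0 m)
B→C: 2236.3 m  (cumulative 2925.3 m)
C→D: 3904.5 m  (cumulative 6829.8 m)
D→E: 2722.3 m  (cumulative 9552.1 m)
Total route length ≈ 9552 m.

9552 m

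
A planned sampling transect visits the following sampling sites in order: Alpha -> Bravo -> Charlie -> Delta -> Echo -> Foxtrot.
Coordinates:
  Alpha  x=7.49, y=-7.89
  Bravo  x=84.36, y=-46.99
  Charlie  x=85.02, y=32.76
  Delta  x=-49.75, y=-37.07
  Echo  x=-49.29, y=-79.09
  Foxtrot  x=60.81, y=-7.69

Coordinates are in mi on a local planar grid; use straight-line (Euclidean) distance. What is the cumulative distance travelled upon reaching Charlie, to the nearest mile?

166 mi

Leg distances:
Alpha→Bravo: 86.2 mi  (cumulative 86.2 mi)
Bravo→Charlie: 79.8 mi  (cumulative 166.0 mi)
Cumulative distance at Charlie ≈ 166 mi.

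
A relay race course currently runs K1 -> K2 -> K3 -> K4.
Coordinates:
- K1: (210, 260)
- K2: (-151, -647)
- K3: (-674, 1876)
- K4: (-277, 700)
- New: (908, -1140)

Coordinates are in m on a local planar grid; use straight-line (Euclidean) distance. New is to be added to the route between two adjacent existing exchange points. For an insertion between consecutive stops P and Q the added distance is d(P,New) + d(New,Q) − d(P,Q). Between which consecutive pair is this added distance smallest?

Added distance for inserting New between each consecutive pair:
K1–K2: 1756.3 m
K2–K3: 1997.2 m
K3–K4: 4353.1 m
Smallest added distance is 1756.3 m, inserting between K1 and K2.

between K1 and K2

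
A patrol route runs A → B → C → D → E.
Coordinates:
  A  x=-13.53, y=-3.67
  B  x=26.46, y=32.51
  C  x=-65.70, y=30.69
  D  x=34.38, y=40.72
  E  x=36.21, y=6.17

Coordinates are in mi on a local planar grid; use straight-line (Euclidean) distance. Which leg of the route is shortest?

D–E

Leg distances:
A→B: 53.9 mi
B→C: 92.2 mi
C→D: 100.6 mi
D→E: 34.6 mi
The shortest leg is D–E at 34.6 mi.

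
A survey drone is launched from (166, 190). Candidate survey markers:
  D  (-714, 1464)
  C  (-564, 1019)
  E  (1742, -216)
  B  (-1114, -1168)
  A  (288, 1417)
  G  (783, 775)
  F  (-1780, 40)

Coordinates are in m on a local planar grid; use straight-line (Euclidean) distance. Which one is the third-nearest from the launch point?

A

Distances from the launch point ((166, 190)):
G: 850.2 m
C: 1104.6 m
A: 1233.1 m
D: 1548.4 m
E: 1627.5 m
B: 1866.2 m
F: 1951.8 m
The third-nearest is A at 1233.1 m.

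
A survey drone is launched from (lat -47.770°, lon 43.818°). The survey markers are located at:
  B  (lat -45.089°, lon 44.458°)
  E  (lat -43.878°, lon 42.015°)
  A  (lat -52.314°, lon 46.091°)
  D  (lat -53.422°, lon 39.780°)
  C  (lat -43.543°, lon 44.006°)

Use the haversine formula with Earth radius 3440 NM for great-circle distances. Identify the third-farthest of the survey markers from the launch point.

C

Distances from the launch point ((lat -47.770°, lon 43.818°)):
D: 372.5 NM
A: 286.5 NM
C: 253.9 NM
E: 245.5 NM
B: 163.1 NM
The third-farthest is C at 253.9 NM.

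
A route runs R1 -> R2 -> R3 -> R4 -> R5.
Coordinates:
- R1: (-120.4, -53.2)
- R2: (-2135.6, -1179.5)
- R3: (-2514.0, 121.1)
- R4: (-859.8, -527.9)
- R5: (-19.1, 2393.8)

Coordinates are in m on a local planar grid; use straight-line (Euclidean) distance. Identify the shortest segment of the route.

Leg distances:
R1→R2: 2308.6 m
R2→R3: 1354.5 m
R3→R4: 1777.0 m
R4→R5: 3040.2 m
The shortest leg is R2–R3 at 1354.5 m.

R2–R3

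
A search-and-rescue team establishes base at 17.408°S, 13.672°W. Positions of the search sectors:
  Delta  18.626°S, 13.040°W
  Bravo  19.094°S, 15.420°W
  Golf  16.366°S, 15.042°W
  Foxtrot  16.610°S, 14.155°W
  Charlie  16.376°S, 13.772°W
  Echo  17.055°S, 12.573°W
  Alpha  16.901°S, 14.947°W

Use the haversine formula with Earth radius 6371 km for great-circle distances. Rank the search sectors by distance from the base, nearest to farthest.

Foxtrot, Charlie, Echo, Alpha, Delta, Golf, Bravo

Computing each great-circle distance from 17.408°S, 13.672°W:
Foxtrot 16.610°S, 14.155°W: 102.5 km
Charlie 16.376°S, 13.772°W: 115.2 km
Echo 17.055°S, 12.573°W: 123.1 km
Alpha 16.901°S, 14.947°W: 146.7 km
Delta 18.626°S, 13.040°W: 151.0 km
Golf 16.366°S, 15.042°W: 186.2 km
Bravo 19.094°S, 15.420°W: 263.1 km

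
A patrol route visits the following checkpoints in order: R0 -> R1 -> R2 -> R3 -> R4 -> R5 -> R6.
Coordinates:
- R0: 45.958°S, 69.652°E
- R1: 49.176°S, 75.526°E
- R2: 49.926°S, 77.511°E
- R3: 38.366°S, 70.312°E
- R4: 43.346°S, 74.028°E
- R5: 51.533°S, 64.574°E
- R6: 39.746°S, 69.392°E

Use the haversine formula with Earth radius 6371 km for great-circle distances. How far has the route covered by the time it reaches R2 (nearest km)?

Leg distances:
R0→R1: 567.4 km  (cumulative 567.4 km)
R1→R2: 165.7 km  (cumulative 733.1 km)
Cumulative distance at R2 ≈ 733 km.

733 km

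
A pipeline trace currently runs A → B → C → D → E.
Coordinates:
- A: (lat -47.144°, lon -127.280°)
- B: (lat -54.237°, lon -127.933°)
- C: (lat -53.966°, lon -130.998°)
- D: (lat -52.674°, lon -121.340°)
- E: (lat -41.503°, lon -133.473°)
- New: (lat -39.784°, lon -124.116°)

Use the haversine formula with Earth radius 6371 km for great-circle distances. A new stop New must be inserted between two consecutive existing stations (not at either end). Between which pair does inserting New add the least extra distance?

between D and E

Added distance for inserting New between each consecutive pair:
A–B: 1699.4 km
B–C: 3089.8 km
C–D: 2451.6 km
D–E: 720.2 km
Smallest added distance is 720.2 km, inserting between D and E.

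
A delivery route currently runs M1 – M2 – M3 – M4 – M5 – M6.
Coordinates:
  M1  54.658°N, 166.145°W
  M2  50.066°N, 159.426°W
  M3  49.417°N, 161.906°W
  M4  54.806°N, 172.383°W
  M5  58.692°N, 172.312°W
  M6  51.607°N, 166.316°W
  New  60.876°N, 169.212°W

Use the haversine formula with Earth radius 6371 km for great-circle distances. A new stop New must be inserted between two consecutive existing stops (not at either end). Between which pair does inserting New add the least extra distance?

Added distance for inserting New between each consecutive pair:
M1–M2: 1378.3 km
M2–M3: 2509.6 km
M3–M4: 1122.9 km
M4–M5: 566.6 km
M5–M6: 469.9 km
Smallest added distance is 469.9 km, inserting between M5 and M6.

between M5 and M6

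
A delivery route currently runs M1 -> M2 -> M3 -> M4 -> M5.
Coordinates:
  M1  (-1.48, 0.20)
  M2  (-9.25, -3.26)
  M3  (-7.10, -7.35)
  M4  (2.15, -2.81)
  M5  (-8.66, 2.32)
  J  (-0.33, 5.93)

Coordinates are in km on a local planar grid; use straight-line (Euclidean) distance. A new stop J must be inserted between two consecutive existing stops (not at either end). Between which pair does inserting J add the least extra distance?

Added distance for inserting J between each consecutive pair:
M1–M2: 10.1 km
M2–M3: 23.1 km
M3–M4: 13.7 km
M4–M5: 6.2 km
Smallest added distance is 6.2 km, inserting between M4 and M5.

between M4 and M5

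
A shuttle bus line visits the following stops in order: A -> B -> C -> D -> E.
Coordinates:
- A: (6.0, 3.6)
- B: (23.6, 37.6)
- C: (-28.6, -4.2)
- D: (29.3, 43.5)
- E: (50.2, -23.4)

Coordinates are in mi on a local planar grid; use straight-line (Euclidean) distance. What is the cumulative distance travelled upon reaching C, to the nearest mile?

Leg distances:
A→B: 38.3 mi  (cumulative 38.3 mi)
B→C: 66.9 mi  (cumulative 105.2 mi)
Cumulative distance at C ≈ 105 mi.

105 mi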